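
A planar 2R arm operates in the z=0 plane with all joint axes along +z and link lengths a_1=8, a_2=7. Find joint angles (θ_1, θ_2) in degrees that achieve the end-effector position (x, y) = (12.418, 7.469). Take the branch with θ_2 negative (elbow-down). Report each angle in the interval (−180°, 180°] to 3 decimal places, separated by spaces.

cos θ_2 = (209.9927−8²−7²)/(2·8·7) = 0.8660; θ_2 = -30.0022° (elbow-down)
β = atan2(7.4690,12.4180) = 31.0255°; ψ = atan2(-3.5002,14.0620) = -13.9776°
θ_1 = β − ψ = 45.0031°

45.003 -30.002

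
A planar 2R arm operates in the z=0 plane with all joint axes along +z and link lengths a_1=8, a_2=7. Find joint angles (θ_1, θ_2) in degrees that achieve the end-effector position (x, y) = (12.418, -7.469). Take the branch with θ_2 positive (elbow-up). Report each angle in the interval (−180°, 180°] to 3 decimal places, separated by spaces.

cos θ_2 = (209.9927−8²−7²)/(2·8·7) = 0.8660; θ_2 = 30.0022° (elbow-up)
β = atan2(-7.4690,12.4180) = -31.0255°; ψ = atan2(3.5002,14.0620) = 13.9776°
θ_1 = β − ψ = -45.0031°

-45.003 30.002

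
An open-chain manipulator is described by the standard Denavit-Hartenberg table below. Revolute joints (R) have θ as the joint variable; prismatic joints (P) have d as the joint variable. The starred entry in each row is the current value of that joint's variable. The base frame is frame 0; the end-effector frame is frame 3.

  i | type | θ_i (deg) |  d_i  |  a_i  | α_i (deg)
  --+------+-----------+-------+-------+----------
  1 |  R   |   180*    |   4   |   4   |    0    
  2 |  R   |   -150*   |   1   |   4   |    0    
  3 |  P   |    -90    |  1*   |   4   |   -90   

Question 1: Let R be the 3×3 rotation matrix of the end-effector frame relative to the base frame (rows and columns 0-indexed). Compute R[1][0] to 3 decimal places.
End-effector x-axis (col 0 of R) = (0.5000,-0.8660,0.0000)
R[1][0] = -0.8660

-0.866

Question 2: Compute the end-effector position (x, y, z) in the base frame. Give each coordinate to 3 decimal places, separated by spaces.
after link 1: o_1 = (-4.0000, 0.0000, 4.0000)
after link 2: o_2 = (-0.5359, 2.0000, 5.0000)
after link 3: o_3 = (1.4641, -1.4641, 6.0000)

1.464 -1.464 6.000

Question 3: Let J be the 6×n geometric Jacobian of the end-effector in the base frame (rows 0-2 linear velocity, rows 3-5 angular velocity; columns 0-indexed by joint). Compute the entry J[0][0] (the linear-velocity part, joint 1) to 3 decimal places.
1.464

axis z_0 = ẑ; lever o_n−o_0 = (1.4641,-1.4641,6.0000)
cross product → J_v[:, 0] = (1.4641,1.4641,-0.0000)
J_ω[:, 0] = z_0
entry J[0][0] = 1.4641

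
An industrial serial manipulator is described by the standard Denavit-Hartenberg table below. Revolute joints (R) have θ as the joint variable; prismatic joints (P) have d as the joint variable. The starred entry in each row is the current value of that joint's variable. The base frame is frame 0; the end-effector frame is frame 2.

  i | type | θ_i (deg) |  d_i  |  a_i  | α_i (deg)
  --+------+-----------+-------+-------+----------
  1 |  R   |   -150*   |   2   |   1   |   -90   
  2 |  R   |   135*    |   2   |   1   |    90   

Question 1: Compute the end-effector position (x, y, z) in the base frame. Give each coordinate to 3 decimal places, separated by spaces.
0.746 -1.878 1.293

after link 1: o_1 = (-0.8660, -0.5000, 2.0000)
after link 2: o_2 = (0.7463, -1.8785, 1.2929)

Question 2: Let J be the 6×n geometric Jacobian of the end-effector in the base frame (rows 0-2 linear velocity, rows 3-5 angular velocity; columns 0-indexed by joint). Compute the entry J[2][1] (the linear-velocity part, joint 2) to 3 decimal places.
axis z_1 = (0.5000,-0.8660,0.0000); lever o_n−o_1 = (1.6124,-1.3785,-0.7071)
cross product → J_v[:, 1] = (0.6124,0.3536,0.7071)
J_ω[:, 1] = z_1
entry J[2][1] = 0.7071

0.707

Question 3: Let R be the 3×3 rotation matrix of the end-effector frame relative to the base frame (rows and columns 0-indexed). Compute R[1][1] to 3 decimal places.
End-effector y-axis (col 1 of R) = (0.5000,-0.8660,0.0000)
R[1][1] = -0.8660

-0.866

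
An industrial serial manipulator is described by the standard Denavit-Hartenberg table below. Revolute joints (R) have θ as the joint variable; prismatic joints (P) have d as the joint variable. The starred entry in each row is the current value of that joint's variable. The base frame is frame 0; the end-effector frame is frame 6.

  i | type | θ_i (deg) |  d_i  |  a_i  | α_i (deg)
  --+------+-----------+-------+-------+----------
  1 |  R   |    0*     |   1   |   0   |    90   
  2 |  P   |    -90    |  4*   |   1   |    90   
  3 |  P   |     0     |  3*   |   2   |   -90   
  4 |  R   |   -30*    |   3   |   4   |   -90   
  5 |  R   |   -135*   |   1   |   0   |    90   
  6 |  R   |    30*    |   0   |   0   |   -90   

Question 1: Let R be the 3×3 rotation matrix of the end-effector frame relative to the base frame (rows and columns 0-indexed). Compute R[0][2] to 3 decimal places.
0.573

End-effector z-axis (col 2 of R) = (0.5732,0.3536,-0.7392)
R[0][2] = 0.5732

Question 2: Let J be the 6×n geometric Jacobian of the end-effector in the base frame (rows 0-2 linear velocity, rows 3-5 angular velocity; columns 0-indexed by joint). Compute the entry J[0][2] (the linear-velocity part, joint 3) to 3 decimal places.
prismatic axis z_2 = (-1.0000,-0.0000,-0.0000)
J_v[:, 2] = z_2; J_ω[:, 2] = (0,0,0)
entry J[0][2] = -1.0000

-1.000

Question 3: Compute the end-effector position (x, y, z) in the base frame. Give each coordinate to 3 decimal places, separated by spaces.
-4.134 -7.000 -5.964

after link 1: o_1 = (0.0000, 0.0000, 1.0000)
after link 2: o_2 = (0.0000, -4.0000, 0.0000)
after link 3: o_3 = (-3.0000, -4.0000, -2.0000)
after link 4: o_4 = (-5.0000, -7.0000, -5.4641)
after link 5: o_5 = (-4.1340, -7.0000, -5.9641)
after link 6: o_6 = (-4.1340, -7.0000, -5.9641)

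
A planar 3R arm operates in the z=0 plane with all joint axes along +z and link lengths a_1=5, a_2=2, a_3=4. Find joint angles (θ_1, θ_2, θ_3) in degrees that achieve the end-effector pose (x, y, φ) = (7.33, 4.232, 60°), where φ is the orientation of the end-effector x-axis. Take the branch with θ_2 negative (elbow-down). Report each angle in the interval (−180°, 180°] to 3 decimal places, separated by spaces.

wrist centre = target − a_3·(cos φ, sin φ) = (5.3300, 0.7679)
cos θ_2 = (28.9986−5²−2²)/(2·5·2) = -0.0001; θ_2 = -90.0041° (elbow-down)
β = atan2(0.7679,5.3300) = 8.1982°; ψ = atan2(-2.0000,4.9999) = -21.8020°
θ_1 = β − ψ = 30.0002°
θ_3 = φ − θ_1 − θ_2 = 120.0039° (wrapped to (-180°,180°])

30.000 -90.004 120.004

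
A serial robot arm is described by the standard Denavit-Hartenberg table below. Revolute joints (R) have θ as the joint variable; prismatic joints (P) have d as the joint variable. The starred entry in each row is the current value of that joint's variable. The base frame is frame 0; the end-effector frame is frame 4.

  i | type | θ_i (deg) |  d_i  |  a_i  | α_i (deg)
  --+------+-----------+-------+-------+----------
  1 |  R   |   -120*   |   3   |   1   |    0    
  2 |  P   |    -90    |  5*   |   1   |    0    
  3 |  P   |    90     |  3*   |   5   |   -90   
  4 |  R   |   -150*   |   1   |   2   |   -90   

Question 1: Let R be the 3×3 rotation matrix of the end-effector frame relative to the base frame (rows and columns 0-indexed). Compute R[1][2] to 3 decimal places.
End-effector z-axis (col 2 of R) = (-0.2500,-0.4330,0.8660)
R[1][2] = -0.4330

-0.433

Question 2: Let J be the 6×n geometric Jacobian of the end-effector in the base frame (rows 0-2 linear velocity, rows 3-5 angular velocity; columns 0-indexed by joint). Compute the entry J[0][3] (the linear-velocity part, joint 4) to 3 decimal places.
axis z_3 = (0.8660,-0.5000,0.0000); lever o_n−o_3 = (1.7321,1.0000,1.0000)
cross product → J_v[:, 3] = (-0.5000,-0.8660,1.7321)
J_ω[:, 3] = z_3
entry J[0][3] = -0.5000

-0.500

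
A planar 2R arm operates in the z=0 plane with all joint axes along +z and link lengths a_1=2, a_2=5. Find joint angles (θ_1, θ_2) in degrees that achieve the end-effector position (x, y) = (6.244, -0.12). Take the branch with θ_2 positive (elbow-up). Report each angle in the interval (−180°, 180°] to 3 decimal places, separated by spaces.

cos θ_2 = (39.0019−2²−5²)/(2·2·5) = 0.5001; θ_2 = 59.9936° (elbow-up)
β = atan2(-0.1200,6.2440) = -1.1010°; ψ = atan2(4.3298,4.5005) = 43.8930°
θ_1 = β − ψ = -44.9940°

-44.994 59.994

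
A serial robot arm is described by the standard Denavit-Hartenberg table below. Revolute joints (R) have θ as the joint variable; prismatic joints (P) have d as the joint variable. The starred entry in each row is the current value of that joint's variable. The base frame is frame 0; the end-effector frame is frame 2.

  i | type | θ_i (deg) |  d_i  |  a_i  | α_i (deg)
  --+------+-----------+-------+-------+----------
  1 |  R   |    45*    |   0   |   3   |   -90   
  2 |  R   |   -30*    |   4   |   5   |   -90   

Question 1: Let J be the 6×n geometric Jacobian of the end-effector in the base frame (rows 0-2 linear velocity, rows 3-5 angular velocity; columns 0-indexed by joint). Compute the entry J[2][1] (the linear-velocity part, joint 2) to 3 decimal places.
-4.330

axis z_1 = (-0.7071,0.7071,0.0000); lever o_n−o_1 = (0.2334,5.8903,2.5000)
cross product → J_v[:, 1] = (1.7678,1.7678,-4.3301)
J_ω[:, 1] = z_1
entry J[2][1] = -4.3301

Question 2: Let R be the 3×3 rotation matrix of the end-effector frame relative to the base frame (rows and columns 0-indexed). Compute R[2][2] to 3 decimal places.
-0.866

End-effector z-axis (col 2 of R) = (0.3536,0.3536,-0.8660)
R[2][2] = -0.8660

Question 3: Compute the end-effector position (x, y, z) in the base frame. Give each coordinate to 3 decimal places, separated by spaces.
after link 1: o_1 = (2.1213, 2.1213, 0.0000)
after link 2: o_2 = (2.3548, 8.0116, 2.5000)

2.355 8.012 2.500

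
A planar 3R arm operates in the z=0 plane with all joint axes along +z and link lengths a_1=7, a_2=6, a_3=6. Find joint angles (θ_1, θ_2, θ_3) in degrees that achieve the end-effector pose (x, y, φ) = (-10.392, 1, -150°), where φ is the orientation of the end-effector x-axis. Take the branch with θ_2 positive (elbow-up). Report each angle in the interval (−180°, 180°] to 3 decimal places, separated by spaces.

wrist centre = target − a_3·(cos φ, sin φ) = (-5.1958, 4.0000)
cos θ_2 = (42.9968−7²−6²)/(2·7·6) = -0.5000; θ_2 = 120.0025° (elbow-up)
β = atan2(4.0000,-5.1958) = 142.4093°; ψ = atan2(5.1960,3.9998) = 52.4118°
θ_1 = β − ψ = 89.9975°
θ_3 = φ − θ_1 − θ_2 = 0.0000° (wrapped to (-180°,180°])

89.998 120.002 0.000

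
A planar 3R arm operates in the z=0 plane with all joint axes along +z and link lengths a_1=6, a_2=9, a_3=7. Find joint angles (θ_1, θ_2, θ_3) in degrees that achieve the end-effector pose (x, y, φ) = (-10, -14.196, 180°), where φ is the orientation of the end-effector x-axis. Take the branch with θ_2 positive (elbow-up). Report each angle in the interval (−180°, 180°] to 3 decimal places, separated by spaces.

wrist centre = target − a_3·(cos φ, sin φ) = (-3.0000, -14.1960)
cos θ_2 = (210.5264−6²−9²)/(2·6·9) = 0.8660; θ_2 = 30.0046° (elbow-up)
β = atan2(-14.1960,-3.0000) = -101.9326°; ψ = atan2(4.5006,13.7939) = 18.0703°
θ_1 = β − ψ = -120.0029°
θ_3 = φ − θ_1 − θ_2 = -90.0017° (wrapped to (-180°,180°])

-120.003 30.005 -90.002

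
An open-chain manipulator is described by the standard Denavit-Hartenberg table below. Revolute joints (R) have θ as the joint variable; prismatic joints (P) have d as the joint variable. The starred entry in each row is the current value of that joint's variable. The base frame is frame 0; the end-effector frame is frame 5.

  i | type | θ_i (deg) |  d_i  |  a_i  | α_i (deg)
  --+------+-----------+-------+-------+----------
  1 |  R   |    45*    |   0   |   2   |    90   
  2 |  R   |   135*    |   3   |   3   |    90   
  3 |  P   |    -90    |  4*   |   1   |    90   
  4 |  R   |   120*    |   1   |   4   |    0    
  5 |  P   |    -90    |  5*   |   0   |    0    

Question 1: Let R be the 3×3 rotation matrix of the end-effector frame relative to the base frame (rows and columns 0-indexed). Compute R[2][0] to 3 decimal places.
0.354

End-effector x-axis (col 0 of R) = (-0.3624,0.8624,0.3536)
R[2][0] = 0.3536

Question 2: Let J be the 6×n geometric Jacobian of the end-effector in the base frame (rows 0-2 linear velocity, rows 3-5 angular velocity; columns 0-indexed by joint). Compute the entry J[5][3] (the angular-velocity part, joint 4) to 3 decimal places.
-0.707

axis z_3 = (0.5000,0.5000,-0.7071); lever o_n−o_3 = (6.1463,3.3178,-1.7932)
cross product → J_v[:, 3] = (1.4495,-3.4495,-1.4142)
J_ω[:, 3] = z_3
entry J[5][3] = -0.7071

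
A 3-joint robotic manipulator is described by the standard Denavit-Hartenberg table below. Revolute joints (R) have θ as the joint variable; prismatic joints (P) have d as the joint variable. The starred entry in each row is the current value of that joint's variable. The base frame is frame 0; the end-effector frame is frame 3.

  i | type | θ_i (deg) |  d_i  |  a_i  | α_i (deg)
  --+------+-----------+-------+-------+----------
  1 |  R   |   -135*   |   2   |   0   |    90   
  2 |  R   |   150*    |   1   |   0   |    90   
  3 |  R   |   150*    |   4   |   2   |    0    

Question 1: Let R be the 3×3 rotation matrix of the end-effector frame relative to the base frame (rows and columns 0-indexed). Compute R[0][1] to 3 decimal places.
0.306

End-effector y-axis (col 1 of R) = (0.3062,-0.9186,-0.2500)
R[0][1] = 0.3062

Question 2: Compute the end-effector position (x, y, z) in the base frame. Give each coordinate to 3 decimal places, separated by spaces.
after link 1: o_1 = (0.0000, 0.0000, 2.0000)
after link 2: o_2 = (-0.7071, 0.7071, 2.0000)
after link 3: o_3 = (-3.8891, -1.0607, 4.5981)

-3.889 -1.061 4.598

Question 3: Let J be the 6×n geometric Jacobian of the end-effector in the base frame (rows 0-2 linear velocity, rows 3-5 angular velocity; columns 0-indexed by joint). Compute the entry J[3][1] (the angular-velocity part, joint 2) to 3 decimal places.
-0.707

axis z_1 = (-0.7071,0.7071,0.0000); lever o_n−o_1 = (-3.8891,-1.0607,2.5981)
cross product → J_v[:, 1] = (1.8371,1.8371,3.5000)
J_ω[:, 1] = z_1
entry J[3][1] = -0.7071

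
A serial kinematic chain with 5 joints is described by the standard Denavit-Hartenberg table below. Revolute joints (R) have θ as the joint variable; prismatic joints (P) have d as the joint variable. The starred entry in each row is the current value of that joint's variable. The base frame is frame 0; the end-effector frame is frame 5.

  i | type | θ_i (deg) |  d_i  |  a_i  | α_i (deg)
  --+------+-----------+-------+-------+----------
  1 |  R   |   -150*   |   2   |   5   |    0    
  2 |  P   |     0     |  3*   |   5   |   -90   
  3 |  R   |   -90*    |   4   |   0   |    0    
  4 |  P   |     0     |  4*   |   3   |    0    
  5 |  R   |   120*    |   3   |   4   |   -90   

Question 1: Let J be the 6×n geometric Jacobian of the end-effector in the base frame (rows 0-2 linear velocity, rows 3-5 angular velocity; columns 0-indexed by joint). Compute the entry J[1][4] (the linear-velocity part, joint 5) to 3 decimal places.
1.000

axis z_4 = (0.5000,-0.8660,0.0000); lever o_n−o_4 = (-1.5000,-4.3301,-2.0000)
cross product → J_v[:, 4] = (1.7321,1.0000,-3.4641)
J_ω[:, 4] = z_4
entry J[1][4] = 1.0000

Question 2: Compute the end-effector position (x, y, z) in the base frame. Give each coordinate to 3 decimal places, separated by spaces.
after link 1: o_1 = (-4.3301, -2.5000, 2.0000)
after link 2: o_2 = (-8.6603, -5.0000, 5.0000)
after link 3: o_3 = (-6.6603, -8.4641, 5.0000)
after link 4: o_4 = (-4.6603, -11.9282, 8.0000)
after link 5: o_5 = (-6.1603, -16.2583, 6.0000)

-6.160 -16.258 6.000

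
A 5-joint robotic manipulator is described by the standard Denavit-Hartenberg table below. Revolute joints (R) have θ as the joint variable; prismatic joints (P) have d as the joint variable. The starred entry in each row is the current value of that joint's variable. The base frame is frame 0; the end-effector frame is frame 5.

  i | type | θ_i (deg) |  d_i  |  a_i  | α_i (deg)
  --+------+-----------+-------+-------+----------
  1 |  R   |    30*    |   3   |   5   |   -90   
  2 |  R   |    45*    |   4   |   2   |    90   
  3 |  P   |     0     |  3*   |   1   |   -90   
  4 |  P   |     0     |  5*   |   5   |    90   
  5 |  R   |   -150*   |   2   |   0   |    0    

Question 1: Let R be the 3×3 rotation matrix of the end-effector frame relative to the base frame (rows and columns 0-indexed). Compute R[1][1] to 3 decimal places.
-0.573

End-effector y-axis (col 1 of R) = (0.7392,-0.5732,-0.3536)
R[1][1] = -0.5732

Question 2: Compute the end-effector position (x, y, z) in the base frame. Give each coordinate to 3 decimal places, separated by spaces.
after link 1: o_1 = (4.3301, 2.5000, 3.0000)
after link 2: o_2 = (3.5549, 6.6712, 1.5858)
after link 3: o_3 = (6.0044, 8.0854, 3.0000)
after link 4: o_4 = (6.5662, 14.1833, -0.5355)
after link 5: o_5 = (7.7910, 14.8904, 0.8787)

7.791 14.890 0.879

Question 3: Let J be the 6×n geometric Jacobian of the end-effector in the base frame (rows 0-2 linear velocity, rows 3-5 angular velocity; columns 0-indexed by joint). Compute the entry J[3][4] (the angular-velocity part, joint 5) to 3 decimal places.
0.612

axis z_4 = (0.6124,0.3536,0.7071); lever o_n−o_4 = (1.2247,0.7071,1.4142)
cross product → J_v[:, 4] = (-0.0000,0.0000,0.0000)
J_ω[:, 4] = z_4
entry J[3][4] = 0.6124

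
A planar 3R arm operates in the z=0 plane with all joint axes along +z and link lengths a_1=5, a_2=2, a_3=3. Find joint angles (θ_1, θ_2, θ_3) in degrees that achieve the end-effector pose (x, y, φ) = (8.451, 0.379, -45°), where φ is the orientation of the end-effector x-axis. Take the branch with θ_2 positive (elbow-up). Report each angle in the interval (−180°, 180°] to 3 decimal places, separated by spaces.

13.099 30.023 -88.123

wrist centre = target − a_3·(cos φ, sin φ) = (6.3297, 2.5003)
cos θ_2 = (46.3164−5²−2²)/(2·5·2) = 0.8658; θ_2 = 30.0233° (elbow-up)
β = atan2(2.5003,6.3297) = 21.5548°; ψ = atan2(1.0007,6.7316) = 8.4555°
θ_1 = β − ψ = 13.0993°
θ_3 = φ − θ_1 − θ_2 = -88.1226° (wrapped to (-180°,180°])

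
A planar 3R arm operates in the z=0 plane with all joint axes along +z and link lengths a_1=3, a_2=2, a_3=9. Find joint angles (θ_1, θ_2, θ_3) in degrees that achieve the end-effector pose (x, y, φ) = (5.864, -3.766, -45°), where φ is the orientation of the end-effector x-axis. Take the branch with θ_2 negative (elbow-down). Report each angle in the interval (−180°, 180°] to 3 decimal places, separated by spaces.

wrist centre = target − a_3·(cos φ, sin φ) = (-0.5000, 2.5980)
cos θ_2 = (6.9994−3²−2²)/(2·3·2) = -0.5001; θ_2 = -120.0035° (elbow-down)
β = atan2(2.5980,-0.5000) = 100.8930°; ψ = atan2(-1.7320,1.9999) = -40.8939°
θ_1 = β − ψ = 141.7869°
θ_3 = φ − θ_1 − θ_2 = -66.7834° (wrapped to (-180°,180°])

141.787 -120.004 -66.783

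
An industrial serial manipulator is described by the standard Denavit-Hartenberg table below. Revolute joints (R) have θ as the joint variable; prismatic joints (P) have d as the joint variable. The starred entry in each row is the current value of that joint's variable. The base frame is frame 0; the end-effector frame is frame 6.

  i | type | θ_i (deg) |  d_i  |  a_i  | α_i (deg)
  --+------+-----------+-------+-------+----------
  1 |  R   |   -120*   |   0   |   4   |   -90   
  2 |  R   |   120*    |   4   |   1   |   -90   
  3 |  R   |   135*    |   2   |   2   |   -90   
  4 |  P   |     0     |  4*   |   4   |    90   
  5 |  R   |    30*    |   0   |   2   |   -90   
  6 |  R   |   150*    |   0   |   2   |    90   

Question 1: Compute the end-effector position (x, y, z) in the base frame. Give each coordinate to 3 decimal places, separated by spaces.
-0.970 -6.713 5.982

after link 1: o_1 = (-2.0000, -3.4641, 0.0000)
after link 2: o_2 = (1.7141, -5.0311, -0.8660)
after link 3: o_3 = (1.0018, -3.4364, 1.3587)
after link 4: o_4 = (-0.4124, -5.8858, 6.2577)
after link 5: o_5 = (-1.3436, -6.4635, 7.9307)
after link 6: o_6 = (-0.9702, -6.7132, 5.9818)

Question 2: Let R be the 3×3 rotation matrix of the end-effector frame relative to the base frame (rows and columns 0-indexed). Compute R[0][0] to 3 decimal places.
End-effector x-axis (col 0 of R) = (0.1867,-0.1248,-0.9744)
R[0][0] = 0.1867

0.187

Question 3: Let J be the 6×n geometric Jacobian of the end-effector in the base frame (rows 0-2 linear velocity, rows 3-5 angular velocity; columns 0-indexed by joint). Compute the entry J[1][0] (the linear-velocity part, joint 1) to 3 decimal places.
axis z_0 = ẑ; lever o_n−o_0 = (-0.9702,-6.7132,5.9818)
cross product → J_v[:, 0] = (6.7132,-0.9702,0.0000)
J_ω[:, 0] = z_0
entry J[1][0] = -0.9702

-0.970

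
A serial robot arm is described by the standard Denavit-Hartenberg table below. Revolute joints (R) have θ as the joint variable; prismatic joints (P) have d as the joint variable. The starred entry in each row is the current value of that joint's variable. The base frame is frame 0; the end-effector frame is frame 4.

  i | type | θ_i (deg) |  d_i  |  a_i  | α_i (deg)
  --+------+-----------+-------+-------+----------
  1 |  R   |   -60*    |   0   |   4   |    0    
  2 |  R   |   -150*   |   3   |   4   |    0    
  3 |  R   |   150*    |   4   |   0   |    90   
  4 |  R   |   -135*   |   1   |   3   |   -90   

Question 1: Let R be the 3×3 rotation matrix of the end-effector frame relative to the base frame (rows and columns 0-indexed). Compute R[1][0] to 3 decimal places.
End-effector x-axis (col 0 of R) = (-0.3536,0.6124,-0.7071)
R[1][0] = 0.6124

0.612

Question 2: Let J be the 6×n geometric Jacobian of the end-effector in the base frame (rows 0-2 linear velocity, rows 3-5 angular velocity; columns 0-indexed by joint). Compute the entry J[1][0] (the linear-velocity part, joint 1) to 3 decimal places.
-3.391

axis z_0 = ẑ; lever o_n−o_0 = (-3.3908,-0.1270,4.8787)
cross product → J_v[:, 0] = (0.1270,-3.3908,0.0000)
J_ω[:, 0] = z_0
entry J[1][0] = -3.3908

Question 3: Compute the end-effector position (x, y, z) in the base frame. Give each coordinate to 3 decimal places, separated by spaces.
-3.391 -0.127 4.879

after link 1: o_1 = (2.0000, -3.4641, 0.0000)
after link 2: o_2 = (-1.4641, -1.4641, 3.0000)
after link 3: o_3 = (-1.4641, -1.4641, 7.0000)
after link 4: o_4 = (-3.3908, -0.1270, 4.8787)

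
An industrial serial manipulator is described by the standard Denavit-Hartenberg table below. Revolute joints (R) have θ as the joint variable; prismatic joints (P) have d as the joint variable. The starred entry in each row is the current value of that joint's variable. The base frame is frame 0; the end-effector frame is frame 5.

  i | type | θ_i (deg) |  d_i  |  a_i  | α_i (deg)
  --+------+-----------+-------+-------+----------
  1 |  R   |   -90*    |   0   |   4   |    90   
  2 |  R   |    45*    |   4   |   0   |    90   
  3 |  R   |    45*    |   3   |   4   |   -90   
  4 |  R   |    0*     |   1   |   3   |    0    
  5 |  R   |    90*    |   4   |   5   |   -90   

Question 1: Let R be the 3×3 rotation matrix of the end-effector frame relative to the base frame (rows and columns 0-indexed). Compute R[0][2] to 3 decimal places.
End-effector z-axis (col 2 of R) = (0.7071,0.5000,-0.5000)
R[0][2] = 0.7071

0.707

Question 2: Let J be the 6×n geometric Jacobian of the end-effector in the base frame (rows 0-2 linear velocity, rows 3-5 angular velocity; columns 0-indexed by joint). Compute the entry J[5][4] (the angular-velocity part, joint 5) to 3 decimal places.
axis z_4 = (-0.7071,0.5000,-0.5000); lever o_n−o_4 = (-2.8284,5.5355,1.5355)
cross product → J_v[:, 4] = (3.5355,2.5000,-2.5000)
J_ω[:, 4] = z_4
entry J[5][4] = -0.5000

-0.500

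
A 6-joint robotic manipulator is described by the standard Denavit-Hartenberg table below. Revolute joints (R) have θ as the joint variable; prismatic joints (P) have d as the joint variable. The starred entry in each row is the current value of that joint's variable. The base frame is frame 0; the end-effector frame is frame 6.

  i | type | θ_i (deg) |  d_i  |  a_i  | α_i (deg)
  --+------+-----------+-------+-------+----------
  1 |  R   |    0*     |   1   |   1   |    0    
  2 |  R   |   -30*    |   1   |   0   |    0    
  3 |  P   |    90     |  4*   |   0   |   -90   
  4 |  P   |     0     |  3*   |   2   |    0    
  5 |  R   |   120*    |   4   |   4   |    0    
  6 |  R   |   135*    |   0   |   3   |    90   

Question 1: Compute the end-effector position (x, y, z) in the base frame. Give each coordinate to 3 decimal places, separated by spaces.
-5.450 2.828 5.434

after link 1: o_1 = (1.0000, 0.0000, 1.0000)
after link 2: o_2 = (1.0000, 0.0000, 2.0000)
after link 3: o_3 = (1.0000, 0.0000, 6.0000)
after link 4: o_4 = (-0.5981, 3.2321, 6.0000)
after link 5: o_5 = (-5.0622, 3.5000, 2.5359)
after link 6: o_6 = (-5.4504, 2.8276, 5.4337)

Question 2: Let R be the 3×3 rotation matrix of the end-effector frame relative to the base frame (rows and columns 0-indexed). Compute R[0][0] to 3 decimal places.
End-effector x-axis (col 0 of R) = (-0.1294,-0.2241,0.9659)
R[0][0] = -0.1294

-0.129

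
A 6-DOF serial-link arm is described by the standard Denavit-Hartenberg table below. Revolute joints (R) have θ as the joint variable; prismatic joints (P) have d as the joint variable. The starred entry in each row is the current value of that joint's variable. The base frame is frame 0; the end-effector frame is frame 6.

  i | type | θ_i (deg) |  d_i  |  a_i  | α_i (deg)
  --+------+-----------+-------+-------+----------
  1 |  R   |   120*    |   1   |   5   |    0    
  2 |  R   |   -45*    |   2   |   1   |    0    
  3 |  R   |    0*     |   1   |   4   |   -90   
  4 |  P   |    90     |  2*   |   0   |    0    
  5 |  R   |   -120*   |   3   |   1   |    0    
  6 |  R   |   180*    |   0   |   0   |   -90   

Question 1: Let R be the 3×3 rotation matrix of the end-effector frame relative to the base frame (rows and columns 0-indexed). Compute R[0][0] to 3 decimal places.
-0.224

End-effector x-axis (col 0 of R) = (-0.2241,-0.8365,-0.5000)
R[0][0] = -0.2241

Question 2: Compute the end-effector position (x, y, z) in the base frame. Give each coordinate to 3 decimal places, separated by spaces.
after link 1: o_1 = (-2.5000, 4.3301, 1.0000)
after link 2: o_2 = (-2.2412, 5.2961, 3.0000)
after link 3: o_3 = (-1.2059, 9.1598, 4.0000)
after link 4: o_4 = (-3.1378, 9.6774, 4.0000)
after link 5: o_5 = (-5.8114, 11.2904, 4.5000)
after link 6: o_6 = (-5.8114, 11.2904, 4.5000)

-5.811 11.290 4.500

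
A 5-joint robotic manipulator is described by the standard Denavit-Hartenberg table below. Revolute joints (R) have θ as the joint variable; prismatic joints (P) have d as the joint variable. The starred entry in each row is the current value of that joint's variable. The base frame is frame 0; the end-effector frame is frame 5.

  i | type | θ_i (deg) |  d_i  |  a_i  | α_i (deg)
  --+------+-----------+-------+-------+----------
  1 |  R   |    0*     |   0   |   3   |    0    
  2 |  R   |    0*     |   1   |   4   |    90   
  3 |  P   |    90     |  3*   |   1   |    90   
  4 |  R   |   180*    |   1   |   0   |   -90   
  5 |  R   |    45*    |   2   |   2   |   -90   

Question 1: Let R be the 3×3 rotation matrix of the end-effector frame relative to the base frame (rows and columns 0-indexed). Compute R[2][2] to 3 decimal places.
End-effector z-axis (col 2 of R) = (-0.7071,0.0000,0.7071)
R[2][2] = 0.7071

0.707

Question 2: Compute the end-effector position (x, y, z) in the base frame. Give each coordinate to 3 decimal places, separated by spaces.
6.586 -1.000 0.586

after link 1: o_1 = (3.0000, 0.0000, 0.0000)
after link 2: o_2 = (7.0000, 0.0000, 1.0000)
after link 3: o_3 = (7.0000, -3.0000, 2.0000)
after link 4: o_4 = (8.0000, -3.0000, 2.0000)
after link 5: o_5 = (6.5858, -1.0000, 0.5858)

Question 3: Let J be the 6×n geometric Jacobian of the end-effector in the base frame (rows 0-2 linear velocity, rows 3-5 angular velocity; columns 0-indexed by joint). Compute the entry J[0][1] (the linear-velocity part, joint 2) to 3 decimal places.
axis z_1 = (0.0000,0.0000,1.0000); lever o_n−o_1 = (3.5858,-1.0000,0.5858)
cross product → J_v[:, 1] = (1.0000,3.5858,-0.0000)
J_ω[:, 1] = z_1
entry J[0][1] = 1.0000

1.000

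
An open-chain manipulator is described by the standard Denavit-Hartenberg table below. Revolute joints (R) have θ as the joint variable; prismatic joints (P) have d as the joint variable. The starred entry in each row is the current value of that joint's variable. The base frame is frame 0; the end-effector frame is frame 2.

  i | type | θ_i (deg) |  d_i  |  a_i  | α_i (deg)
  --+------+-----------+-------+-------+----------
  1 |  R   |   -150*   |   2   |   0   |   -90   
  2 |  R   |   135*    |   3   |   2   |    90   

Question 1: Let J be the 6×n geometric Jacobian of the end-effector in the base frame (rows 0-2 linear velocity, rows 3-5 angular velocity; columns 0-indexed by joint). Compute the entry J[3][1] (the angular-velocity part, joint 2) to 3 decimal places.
0.500

axis z_1 = (0.5000,-0.8660,0.0000); lever o_n−o_1 = (2.7247,-1.8910,-1.4142)
cross product → J_v[:, 1] = (1.2247,0.7071,1.4142)
J_ω[:, 1] = z_1
entry J[3][1] = 0.5000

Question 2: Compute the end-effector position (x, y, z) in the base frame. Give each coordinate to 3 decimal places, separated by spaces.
2.725 -1.891 0.586

after link 1: o_1 = (0.0000, 0.0000, 2.0000)
after link 2: o_2 = (2.7247, -1.8910, 0.5858)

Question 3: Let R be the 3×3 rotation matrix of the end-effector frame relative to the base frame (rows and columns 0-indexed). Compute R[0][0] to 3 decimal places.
0.612

End-effector x-axis (col 0 of R) = (0.6124,0.3536,-0.7071)
R[0][0] = 0.6124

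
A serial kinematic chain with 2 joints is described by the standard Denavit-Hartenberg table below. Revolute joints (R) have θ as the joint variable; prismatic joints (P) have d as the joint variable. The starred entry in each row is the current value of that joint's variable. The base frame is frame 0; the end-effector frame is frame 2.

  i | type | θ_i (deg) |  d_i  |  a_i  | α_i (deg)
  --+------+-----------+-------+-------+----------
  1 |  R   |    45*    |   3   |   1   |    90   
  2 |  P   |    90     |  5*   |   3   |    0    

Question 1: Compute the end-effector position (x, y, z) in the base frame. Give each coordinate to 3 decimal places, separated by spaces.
after link 1: o_1 = (0.7071, 0.7071, 3.0000)
after link 2: o_2 = (4.2426, -2.8284, 6.0000)

4.243 -2.828 6.000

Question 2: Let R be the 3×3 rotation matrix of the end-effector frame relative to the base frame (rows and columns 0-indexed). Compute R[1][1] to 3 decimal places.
-0.707

End-effector y-axis (col 1 of R) = (-0.7071,-0.7071,0.0000)
R[1][1] = -0.7071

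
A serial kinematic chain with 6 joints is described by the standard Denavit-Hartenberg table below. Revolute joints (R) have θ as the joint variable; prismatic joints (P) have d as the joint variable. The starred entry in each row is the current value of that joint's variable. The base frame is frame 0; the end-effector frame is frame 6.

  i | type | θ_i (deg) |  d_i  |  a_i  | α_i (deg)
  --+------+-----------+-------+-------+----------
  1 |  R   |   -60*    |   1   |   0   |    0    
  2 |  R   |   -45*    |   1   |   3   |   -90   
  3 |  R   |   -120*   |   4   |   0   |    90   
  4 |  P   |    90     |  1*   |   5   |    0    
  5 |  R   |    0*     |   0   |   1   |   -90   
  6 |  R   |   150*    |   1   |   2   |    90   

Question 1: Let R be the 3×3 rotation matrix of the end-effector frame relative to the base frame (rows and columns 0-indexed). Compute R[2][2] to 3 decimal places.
End-effector z-axis (col 2 of R) = (0.2888,-0.8539,0.4330)
R[2][2] = 0.4330

0.433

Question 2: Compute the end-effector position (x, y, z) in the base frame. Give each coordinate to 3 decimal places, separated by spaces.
after link 1: o_1 = (0.0000, 0.0000, 1.0000)
after link 2: o_2 = (-0.7765, -2.8978, 2.0000)
after link 3: o_3 = (3.0872, -3.9331, 2.0000)
after link 4: o_4 = (8.1410, -4.3906, 1.5000)
after link 5: o_5 = (9.1069, -4.6495, 1.5000)
after link 6: o_6 = (7.0804, -5.5206, 1.1340)

7.080 -5.521 1.134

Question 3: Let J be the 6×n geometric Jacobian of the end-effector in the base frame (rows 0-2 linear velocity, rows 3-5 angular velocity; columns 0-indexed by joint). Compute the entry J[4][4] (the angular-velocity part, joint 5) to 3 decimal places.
axis z_4 = (0.2241,0.8365,-0.5000); lever o_n−o_4 = (-1.0607,-1.1300,-0.3660)
cross product → J_v[:, 4] = (-0.8712,0.6124,0.6340)
J_ω[:, 4] = z_4
entry J[4][4] = 0.8365

0.837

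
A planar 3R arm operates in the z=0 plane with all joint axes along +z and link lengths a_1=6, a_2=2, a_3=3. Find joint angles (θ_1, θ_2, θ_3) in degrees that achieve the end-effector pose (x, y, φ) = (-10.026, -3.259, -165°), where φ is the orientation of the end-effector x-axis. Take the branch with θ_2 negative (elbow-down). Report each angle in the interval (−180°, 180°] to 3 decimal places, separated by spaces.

wrist centre = target − a_3·(cos φ, sin φ) = (-7.1282, -2.4825)
cos θ_2 = (56.9746−6²−2²)/(2·6·2) = 0.7073; θ_2 = -44.9865° (elbow-down)
β = atan2(-2.4825,-7.1282) = -160.7983°; ψ = atan2(-1.4139,7.4145) = -10.7961°
θ_1 = β − ψ = -150.0022°
θ_3 = φ − θ_1 − θ_2 = 29.9887° (wrapped to (-180°,180°])

-150.002 -44.986 29.989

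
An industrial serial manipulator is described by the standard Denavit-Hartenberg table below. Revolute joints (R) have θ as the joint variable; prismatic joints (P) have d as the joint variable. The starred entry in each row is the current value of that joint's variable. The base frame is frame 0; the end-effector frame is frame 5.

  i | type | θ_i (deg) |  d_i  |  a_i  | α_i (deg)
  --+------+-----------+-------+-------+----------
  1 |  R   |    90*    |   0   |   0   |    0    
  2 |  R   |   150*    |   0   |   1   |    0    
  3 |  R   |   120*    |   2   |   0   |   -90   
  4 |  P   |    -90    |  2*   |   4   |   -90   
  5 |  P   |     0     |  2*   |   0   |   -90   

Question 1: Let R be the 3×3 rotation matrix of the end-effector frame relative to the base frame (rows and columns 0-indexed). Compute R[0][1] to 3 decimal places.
-1.000

End-effector y-axis (col 1 of R) = (-1.0000,0.0000,0.0000)
R[0][1] = -1.0000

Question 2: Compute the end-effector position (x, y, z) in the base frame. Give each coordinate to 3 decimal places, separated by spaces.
after link 1: o_1 = (0.0000, 0.0000, 0.0000)
after link 2: o_2 = (-0.5000, -0.8660, 0.0000)
after link 3: o_3 = (-0.5000, -0.8660, 2.0000)
after link 4: o_4 = (-0.5000, 1.1340, 6.0000)
after link 5: o_5 = (1.5000, 1.1340, 6.0000)

1.500 1.134 6.000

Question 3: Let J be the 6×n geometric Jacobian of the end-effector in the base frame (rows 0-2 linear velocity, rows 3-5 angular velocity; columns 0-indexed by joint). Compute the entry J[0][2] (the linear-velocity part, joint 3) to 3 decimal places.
axis z_2 = (0.0000,0.0000,1.0000); lever o_n−o_2 = (2.0000,2.0000,6.0000)
cross product → J_v[:, 2] = (-2.0000,2.0000,0.0000)
J_ω[:, 2] = z_2
entry J[0][2] = -2.0000

-2.000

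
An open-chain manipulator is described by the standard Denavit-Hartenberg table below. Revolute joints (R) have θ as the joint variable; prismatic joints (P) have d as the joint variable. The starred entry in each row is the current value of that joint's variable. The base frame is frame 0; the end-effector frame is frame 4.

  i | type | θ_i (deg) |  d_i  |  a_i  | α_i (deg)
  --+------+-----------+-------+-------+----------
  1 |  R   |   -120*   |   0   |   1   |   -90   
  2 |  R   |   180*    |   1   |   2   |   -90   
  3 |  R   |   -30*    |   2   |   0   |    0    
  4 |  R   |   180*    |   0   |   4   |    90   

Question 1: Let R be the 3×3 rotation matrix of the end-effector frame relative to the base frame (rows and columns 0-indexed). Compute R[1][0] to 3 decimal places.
-0.500

End-effector x-axis (col 0 of R) = (-0.8660,-0.5000,0.0000)
R[1][0] = -0.5000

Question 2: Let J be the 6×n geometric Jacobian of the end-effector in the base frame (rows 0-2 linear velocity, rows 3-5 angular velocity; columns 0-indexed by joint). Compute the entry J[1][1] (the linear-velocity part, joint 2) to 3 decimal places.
axis z_1 = (0.8660,-0.5000,0.0000); lever o_n−o_1 = (-1.5981,-0.7679,2.0000)
cross product → J_v[:, 1] = (-1.0000,-1.7321,-1.4641)
J_ω[:, 1] = z_1
entry J[1][1] = -1.7321

-1.732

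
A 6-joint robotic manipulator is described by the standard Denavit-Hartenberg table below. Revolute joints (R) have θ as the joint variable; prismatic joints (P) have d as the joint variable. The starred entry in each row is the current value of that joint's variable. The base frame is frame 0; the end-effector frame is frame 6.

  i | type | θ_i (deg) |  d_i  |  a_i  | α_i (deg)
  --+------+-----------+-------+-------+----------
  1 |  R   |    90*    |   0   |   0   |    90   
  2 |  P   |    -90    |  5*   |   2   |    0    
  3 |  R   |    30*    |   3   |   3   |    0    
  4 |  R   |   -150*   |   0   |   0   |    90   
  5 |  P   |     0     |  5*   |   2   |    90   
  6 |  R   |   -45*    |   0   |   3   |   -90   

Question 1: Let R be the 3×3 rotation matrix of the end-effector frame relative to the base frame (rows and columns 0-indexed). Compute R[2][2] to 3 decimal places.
End-effector z-axis (col 2 of R) = (-0.0000,-0.2588,0.9659)
R[2][2] = 0.9659

0.966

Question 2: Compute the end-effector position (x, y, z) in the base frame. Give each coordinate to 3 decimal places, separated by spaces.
8.000 -0.630 -0.044

after link 1: o_1 = (0.0000, 0.0000, 0.0000)
after link 2: o_2 = (5.0000, -0.0000, -2.0000)
after link 3: o_3 = (8.0000, 1.5000, -4.5981)
after link 4: o_4 = (8.0000, 1.5000, -4.5981)
after link 5: o_5 = (8.0000, 2.2679, 0.7321)
after link 6: o_6 = (8.0000, -0.6298, -0.0444)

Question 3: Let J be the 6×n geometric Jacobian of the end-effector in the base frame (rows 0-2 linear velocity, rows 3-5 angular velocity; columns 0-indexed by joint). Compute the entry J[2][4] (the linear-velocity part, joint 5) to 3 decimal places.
prismatic axis z_4 = (0.0000,0.5000,0.8660)
J_v[:, 4] = z_4; J_ω[:, 4] = (0,0,0)
entry J[2][4] = 0.8660

0.866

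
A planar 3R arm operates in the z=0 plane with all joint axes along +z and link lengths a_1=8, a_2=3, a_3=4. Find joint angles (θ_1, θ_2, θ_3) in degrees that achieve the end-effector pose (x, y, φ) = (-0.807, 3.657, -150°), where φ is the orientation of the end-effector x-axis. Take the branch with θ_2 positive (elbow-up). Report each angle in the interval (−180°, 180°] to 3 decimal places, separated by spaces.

44.997 134.995 30.008

wrist centre = target − a_3·(cos φ, sin φ) = (2.6571, 5.6570)
cos θ_2 = (39.0618−8²−3²)/(2·8·3) = -0.7070; θ_2 = 134.9950° (elbow-up)
β = atan2(5.6570,2.6571) = 64.8405°; ψ = atan2(2.1215,5.8789) = 19.8430°
θ_1 = β − ψ = 44.9975°
θ_3 = φ − θ_1 − θ_2 = 30.0075° (wrapped to (-180°,180°])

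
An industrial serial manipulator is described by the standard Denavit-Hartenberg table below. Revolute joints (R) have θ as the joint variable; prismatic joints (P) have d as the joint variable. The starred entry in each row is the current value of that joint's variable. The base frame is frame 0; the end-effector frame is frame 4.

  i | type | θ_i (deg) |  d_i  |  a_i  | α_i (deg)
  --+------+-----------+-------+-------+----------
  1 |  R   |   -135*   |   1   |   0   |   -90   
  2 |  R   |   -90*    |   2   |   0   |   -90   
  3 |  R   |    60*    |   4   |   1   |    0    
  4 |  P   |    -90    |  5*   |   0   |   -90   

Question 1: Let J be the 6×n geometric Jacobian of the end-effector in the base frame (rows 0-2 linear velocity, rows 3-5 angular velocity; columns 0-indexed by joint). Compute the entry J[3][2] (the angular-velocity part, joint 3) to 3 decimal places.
axis z_2 = (-0.7071,-0.7071,-0.0000); lever o_n−o_2 = (-6.9763,-5.7516,0.5000)
cross product → J_v[:, 2] = (-0.3536,0.3536,-0.8660)
J_ω[:, 2] = z_2
entry J[3][2] = -0.7071

-0.707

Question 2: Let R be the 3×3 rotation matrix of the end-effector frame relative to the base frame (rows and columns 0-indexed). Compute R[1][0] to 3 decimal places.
End-effector x-axis (col 0 of R) = (0.3536,-0.3536,0.8660)
R[1][0] = -0.3536

-0.354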